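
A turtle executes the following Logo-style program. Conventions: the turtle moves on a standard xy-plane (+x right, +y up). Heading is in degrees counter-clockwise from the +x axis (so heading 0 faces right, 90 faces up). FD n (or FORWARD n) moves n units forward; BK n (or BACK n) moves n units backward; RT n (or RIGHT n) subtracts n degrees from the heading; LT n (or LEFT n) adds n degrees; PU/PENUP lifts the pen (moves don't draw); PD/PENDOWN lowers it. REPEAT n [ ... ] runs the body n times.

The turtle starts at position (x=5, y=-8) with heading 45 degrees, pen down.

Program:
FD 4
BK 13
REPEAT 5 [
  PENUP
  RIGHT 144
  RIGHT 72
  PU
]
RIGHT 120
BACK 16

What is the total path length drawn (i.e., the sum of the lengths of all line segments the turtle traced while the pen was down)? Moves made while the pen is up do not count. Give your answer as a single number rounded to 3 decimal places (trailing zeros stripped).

Answer: 17

Derivation:
Executing turtle program step by step:
Start: pos=(5,-8), heading=45, pen down
FD 4: (5,-8) -> (7.828,-5.172) [heading=45, draw]
BK 13: (7.828,-5.172) -> (-1.364,-14.364) [heading=45, draw]
REPEAT 5 [
  -- iteration 1/5 --
  PU: pen up
  RT 144: heading 45 -> 261
  RT 72: heading 261 -> 189
  PU: pen up
  -- iteration 2/5 --
  PU: pen up
  RT 144: heading 189 -> 45
  RT 72: heading 45 -> 333
  PU: pen up
  -- iteration 3/5 --
  PU: pen up
  RT 144: heading 333 -> 189
  RT 72: heading 189 -> 117
  PU: pen up
  -- iteration 4/5 --
  PU: pen up
  RT 144: heading 117 -> 333
  RT 72: heading 333 -> 261
  PU: pen up
  -- iteration 5/5 --
  PU: pen up
  RT 144: heading 261 -> 117
  RT 72: heading 117 -> 45
  PU: pen up
]
RT 120: heading 45 -> 285
BK 16: (-1.364,-14.364) -> (-5.505,1.091) [heading=285, move]
Final: pos=(-5.505,1.091), heading=285, 2 segment(s) drawn

Segment lengths:
  seg 1: (5,-8) -> (7.828,-5.172), length = 4
  seg 2: (7.828,-5.172) -> (-1.364,-14.364), length = 13
Total = 17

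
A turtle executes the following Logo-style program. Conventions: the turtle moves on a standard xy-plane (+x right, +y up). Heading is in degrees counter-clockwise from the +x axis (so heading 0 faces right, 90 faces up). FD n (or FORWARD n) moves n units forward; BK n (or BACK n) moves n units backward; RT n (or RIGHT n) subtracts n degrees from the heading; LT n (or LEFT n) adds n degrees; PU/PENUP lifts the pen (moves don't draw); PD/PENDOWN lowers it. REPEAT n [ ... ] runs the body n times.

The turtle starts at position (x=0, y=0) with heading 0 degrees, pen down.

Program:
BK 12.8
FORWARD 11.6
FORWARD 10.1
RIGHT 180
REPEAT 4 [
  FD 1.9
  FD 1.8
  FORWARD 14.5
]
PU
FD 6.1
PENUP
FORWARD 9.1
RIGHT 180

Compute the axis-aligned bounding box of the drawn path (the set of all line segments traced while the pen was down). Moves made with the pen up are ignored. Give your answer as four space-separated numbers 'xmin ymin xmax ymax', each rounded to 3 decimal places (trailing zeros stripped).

Answer: -63.9 0 8.9 0

Derivation:
Executing turtle program step by step:
Start: pos=(0,0), heading=0, pen down
BK 12.8: (0,0) -> (-12.8,0) [heading=0, draw]
FD 11.6: (-12.8,0) -> (-1.2,0) [heading=0, draw]
FD 10.1: (-1.2,0) -> (8.9,0) [heading=0, draw]
RT 180: heading 0 -> 180
REPEAT 4 [
  -- iteration 1/4 --
  FD 1.9: (8.9,0) -> (7,0) [heading=180, draw]
  FD 1.8: (7,0) -> (5.2,0) [heading=180, draw]
  FD 14.5: (5.2,0) -> (-9.3,0) [heading=180, draw]
  -- iteration 2/4 --
  FD 1.9: (-9.3,0) -> (-11.2,0) [heading=180, draw]
  FD 1.8: (-11.2,0) -> (-13,0) [heading=180, draw]
  FD 14.5: (-13,0) -> (-27.5,0) [heading=180, draw]
  -- iteration 3/4 --
  FD 1.9: (-27.5,0) -> (-29.4,0) [heading=180, draw]
  FD 1.8: (-29.4,0) -> (-31.2,0) [heading=180, draw]
  FD 14.5: (-31.2,0) -> (-45.7,0) [heading=180, draw]
  -- iteration 4/4 --
  FD 1.9: (-45.7,0) -> (-47.6,0) [heading=180, draw]
  FD 1.8: (-47.6,0) -> (-49.4,0) [heading=180, draw]
  FD 14.5: (-49.4,0) -> (-63.9,0) [heading=180, draw]
]
PU: pen up
FD 6.1: (-63.9,0) -> (-70,0) [heading=180, move]
PU: pen up
FD 9.1: (-70,0) -> (-79.1,0) [heading=180, move]
RT 180: heading 180 -> 0
Final: pos=(-79.1,0), heading=0, 15 segment(s) drawn

Segment endpoints: x in {-63.9, -49.4, -47.6, -45.7, -31.2, -29.4, -27.5, -13, -12.8, -11.2, -9.3, -1.2, 0, 5.2, 7, 8.9}, y in {0, 0, 0, 0, 0, 0, 0, 0, 0, 0, 0, 0, 0}
xmin=-63.9, ymin=0, xmax=8.9, ymax=0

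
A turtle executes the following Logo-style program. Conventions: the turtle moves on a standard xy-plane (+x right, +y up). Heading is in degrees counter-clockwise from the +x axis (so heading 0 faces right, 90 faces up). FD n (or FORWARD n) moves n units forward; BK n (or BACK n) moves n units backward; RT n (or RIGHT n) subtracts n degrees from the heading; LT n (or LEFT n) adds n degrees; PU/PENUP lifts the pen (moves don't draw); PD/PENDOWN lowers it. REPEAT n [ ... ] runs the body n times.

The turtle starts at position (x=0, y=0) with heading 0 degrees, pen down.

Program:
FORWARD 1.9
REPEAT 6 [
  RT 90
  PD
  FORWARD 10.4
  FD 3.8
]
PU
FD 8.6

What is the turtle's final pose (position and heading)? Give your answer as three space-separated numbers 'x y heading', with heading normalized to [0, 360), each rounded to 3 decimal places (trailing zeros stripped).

Executing turtle program step by step:
Start: pos=(0,0), heading=0, pen down
FD 1.9: (0,0) -> (1.9,0) [heading=0, draw]
REPEAT 6 [
  -- iteration 1/6 --
  RT 90: heading 0 -> 270
  PD: pen down
  FD 10.4: (1.9,0) -> (1.9,-10.4) [heading=270, draw]
  FD 3.8: (1.9,-10.4) -> (1.9,-14.2) [heading=270, draw]
  -- iteration 2/6 --
  RT 90: heading 270 -> 180
  PD: pen down
  FD 10.4: (1.9,-14.2) -> (-8.5,-14.2) [heading=180, draw]
  FD 3.8: (-8.5,-14.2) -> (-12.3,-14.2) [heading=180, draw]
  -- iteration 3/6 --
  RT 90: heading 180 -> 90
  PD: pen down
  FD 10.4: (-12.3,-14.2) -> (-12.3,-3.8) [heading=90, draw]
  FD 3.8: (-12.3,-3.8) -> (-12.3,0) [heading=90, draw]
  -- iteration 4/6 --
  RT 90: heading 90 -> 0
  PD: pen down
  FD 10.4: (-12.3,0) -> (-1.9,0) [heading=0, draw]
  FD 3.8: (-1.9,0) -> (1.9,0) [heading=0, draw]
  -- iteration 5/6 --
  RT 90: heading 0 -> 270
  PD: pen down
  FD 10.4: (1.9,0) -> (1.9,-10.4) [heading=270, draw]
  FD 3.8: (1.9,-10.4) -> (1.9,-14.2) [heading=270, draw]
  -- iteration 6/6 --
  RT 90: heading 270 -> 180
  PD: pen down
  FD 10.4: (1.9,-14.2) -> (-8.5,-14.2) [heading=180, draw]
  FD 3.8: (-8.5,-14.2) -> (-12.3,-14.2) [heading=180, draw]
]
PU: pen up
FD 8.6: (-12.3,-14.2) -> (-20.9,-14.2) [heading=180, move]
Final: pos=(-20.9,-14.2), heading=180, 13 segment(s) drawn

Answer: -20.9 -14.2 180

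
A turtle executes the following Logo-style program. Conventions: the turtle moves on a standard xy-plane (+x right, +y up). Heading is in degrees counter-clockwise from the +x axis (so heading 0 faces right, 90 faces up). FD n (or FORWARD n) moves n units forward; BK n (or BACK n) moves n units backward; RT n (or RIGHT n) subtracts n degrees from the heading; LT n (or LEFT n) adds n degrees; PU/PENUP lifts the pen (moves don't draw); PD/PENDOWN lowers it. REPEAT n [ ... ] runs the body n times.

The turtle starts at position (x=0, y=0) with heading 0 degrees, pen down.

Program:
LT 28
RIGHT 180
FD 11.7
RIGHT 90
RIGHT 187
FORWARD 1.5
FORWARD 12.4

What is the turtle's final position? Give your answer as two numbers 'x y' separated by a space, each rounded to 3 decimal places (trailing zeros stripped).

Answer: -5.349 -18.47

Derivation:
Executing turtle program step by step:
Start: pos=(0,0), heading=0, pen down
LT 28: heading 0 -> 28
RT 180: heading 28 -> 208
FD 11.7: (0,0) -> (-10.33,-5.493) [heading=208, draw]
RT 90: heading 208 -> 118
RT 187: heading 118 -> 291
FD 1.5: (-10.33,-5.493) -> (-9.793,-6.893) [heading=291, draw]
FD 12.4: (-9.793,-6.893) -> (-5.349,-18.47) [heading=291, draw]
Final: pos=(-5.349,-18.47), heading=291, 3 segment(s) drawn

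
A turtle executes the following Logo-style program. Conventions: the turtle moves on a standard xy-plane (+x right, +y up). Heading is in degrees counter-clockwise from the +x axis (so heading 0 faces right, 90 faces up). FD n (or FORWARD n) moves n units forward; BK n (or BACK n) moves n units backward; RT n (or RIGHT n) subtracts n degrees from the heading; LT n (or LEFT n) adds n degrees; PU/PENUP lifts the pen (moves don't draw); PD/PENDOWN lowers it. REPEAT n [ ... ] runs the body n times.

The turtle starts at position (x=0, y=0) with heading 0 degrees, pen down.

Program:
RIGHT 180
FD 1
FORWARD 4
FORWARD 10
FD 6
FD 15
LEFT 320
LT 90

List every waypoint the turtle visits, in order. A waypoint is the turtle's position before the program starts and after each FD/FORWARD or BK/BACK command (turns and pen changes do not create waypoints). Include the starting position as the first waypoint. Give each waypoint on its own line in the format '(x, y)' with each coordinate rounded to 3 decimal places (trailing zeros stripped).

Executing turtle program step by step:
Start: pos=(0,0), heading=0, pen down
RT 180: heading 0 -> 180
FD 1: (0,0) -> (-1,0) [heading=180, draw]
FD 4: (-1,0) -> (-5,0) [heading=180, draw]
FD 10: (-5,0) -> (-15,0) [heading=180, draw]
FD 6: (-15,0) -> (-21,0) [heading=180, draw]
FD 15: (-21,0) -> (-36,0) [heading=180, draw]
LT 320: heading 180 -> 140
LT 90: heading 140 -> 230
Final: pos=(-36,0), heading=230, 5 segment(s) drawn
Waypoints (6 total):
(0, 0)
(-1, 0)
(-5, 0)
(-15, 0)
(-21, 0)
(-36, 0)

Answer: (0, 0)
(-1, 0)
(-5, 0)
(-15, 0)
(-21, 0)
(-36, 0)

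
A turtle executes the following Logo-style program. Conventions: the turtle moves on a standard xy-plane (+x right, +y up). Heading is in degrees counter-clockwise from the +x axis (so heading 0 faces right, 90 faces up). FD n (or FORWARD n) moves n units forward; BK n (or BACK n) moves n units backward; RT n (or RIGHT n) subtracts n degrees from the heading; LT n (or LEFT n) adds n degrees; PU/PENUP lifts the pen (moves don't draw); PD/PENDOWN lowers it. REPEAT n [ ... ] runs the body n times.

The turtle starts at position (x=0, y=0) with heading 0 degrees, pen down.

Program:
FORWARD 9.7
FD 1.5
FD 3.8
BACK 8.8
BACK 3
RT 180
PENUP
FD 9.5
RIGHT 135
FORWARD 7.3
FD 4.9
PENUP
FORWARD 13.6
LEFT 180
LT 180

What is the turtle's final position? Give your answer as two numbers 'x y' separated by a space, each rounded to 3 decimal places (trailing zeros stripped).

Answer: 11.943 18.243

Derivation:
Executing turtle program step by step:
Start: pos=(0,0), heading=0, pen down
FD 9.7: (0,0) -> (9.7,0) [heading=0, draw]
FD 1.5: (9.7,0) -> (11.2,0) [heading=0, draw]
FD 3.8: (11.2,0) -> (15,0) [heading=0, draw]
BK 8.8: (15,0) -> (6.2,0) [heading=0, draw]
BK 3: (6.2,0) -> (3.2,0) [heading=0, draw]
RT 180: heading 0 -> 180
PU: pen up
FD 9.5: (3.2,0) -> (-6.3,0) [heading=180, move]
RT 135: heading 180 -> 45
FD 7.3: (-6.3,0) -> (-1.138,5.162) [heading=45, move]
FD 4.9: (-1.138,5.162) -> (2.327,8.627) [heading=45, move]
PU: pen up
FD 13.6: (2.327,8.627) -> (11.943,18.243) [heading=45, move]
LT 180: heading 45 -> 225
LT 180: heading 225 -> 45
Final: pos=(11.943,18.243), heading=45, 5 segment(s) drawn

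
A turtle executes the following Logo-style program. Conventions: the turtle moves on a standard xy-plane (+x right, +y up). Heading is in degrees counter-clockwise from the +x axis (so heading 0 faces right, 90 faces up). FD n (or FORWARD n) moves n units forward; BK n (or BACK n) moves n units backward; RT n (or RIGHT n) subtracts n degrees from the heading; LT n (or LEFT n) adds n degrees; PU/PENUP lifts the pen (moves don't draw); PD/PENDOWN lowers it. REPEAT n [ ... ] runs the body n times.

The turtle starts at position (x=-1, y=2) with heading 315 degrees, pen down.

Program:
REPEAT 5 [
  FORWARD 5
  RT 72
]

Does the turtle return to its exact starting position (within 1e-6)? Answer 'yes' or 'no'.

Executing turtle program step by step:
Start: pos=(-1,2), heading=315, pen down
REPEAT 5 [
  -- iteration 1/5 --
  FD 5: (-1,2) -> (2.536,-1.536) [heading=315, draw]
  RT 72: heading 315 -> 243
  -- iteration 2/5 --
  FD 5: (2.536,-1.536) -> (0.266,-5.991) [heading=243, draw]
  RT 72: heading 243 -> 171
  -- iteration 3/5 --
  FD 5: (0.266,-5.991) -> (-4.673,-5.208) [heading=171, draw]
  RT 72: heading 171 -> 99
  -- iteration 4/5 --
  FD 5: (-4.673,-5.208) -> (-5.455,-0.27) [heading=99, draw]
  RT 72: heading 99 -> 27
  -- iteration 5/5 --
  FD 5: (-5.455,-0.27) -> (-1,2) [heading=27, draw]
  RT 72: heading 27 -> 315
]
Final: pos=(-1,2), heading=315, 5 segment(s) drawn

Start position: (-1, 2)
Final position: (-1, 2)
Distance = 0; < 1e-6 -> CLOSED

Answer: yes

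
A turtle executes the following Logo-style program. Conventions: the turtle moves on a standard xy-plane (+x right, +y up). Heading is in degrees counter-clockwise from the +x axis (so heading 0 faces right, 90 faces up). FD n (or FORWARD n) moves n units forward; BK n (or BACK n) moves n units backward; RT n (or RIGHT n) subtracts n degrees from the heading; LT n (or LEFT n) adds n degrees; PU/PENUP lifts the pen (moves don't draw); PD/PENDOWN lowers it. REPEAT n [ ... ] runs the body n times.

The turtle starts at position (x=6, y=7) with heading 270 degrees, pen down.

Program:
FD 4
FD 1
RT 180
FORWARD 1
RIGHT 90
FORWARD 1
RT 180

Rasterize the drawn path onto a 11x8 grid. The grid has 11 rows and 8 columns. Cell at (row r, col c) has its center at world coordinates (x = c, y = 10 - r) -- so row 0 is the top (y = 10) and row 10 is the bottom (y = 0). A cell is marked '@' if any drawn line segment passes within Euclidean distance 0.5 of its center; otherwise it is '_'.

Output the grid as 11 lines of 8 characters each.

Answer: ________
________
________
______@_
______@_
______@_
______@_
______@@
______@_
________
________

Derivation:
Segment 0: (6,7) -> (6,3)
Segment 1: (6,3) -> (6,2)
Segment 2: (6,2) -> (6,3)
Segment 3: (6,3) -> (7,3)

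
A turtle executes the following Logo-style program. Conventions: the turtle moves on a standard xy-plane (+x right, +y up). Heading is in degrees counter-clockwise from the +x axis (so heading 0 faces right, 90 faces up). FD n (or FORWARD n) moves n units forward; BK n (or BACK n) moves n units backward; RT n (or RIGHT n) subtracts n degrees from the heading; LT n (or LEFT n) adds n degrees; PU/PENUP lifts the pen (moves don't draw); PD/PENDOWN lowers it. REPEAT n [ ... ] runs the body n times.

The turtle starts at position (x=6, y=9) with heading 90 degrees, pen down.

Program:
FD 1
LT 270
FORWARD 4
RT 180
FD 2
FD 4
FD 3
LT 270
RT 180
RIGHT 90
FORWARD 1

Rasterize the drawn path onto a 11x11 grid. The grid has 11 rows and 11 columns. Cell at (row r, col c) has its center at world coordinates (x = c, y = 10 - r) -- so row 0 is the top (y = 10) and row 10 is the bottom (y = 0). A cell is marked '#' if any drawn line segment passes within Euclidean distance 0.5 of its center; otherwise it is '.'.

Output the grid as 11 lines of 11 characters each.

Segment 0: (6,9) -> (6,10)
Segment 1: (6,10) -> (10,10)
Segment 2: (10,10) -> (8,10)
Segment 3: (8,10) -> (4,10)
Segment 4: (4,10) -> (1,10)
Segment 5: (1,10) -> (0,10)

Answer: ###########
......#....
...........
...........
...........
...........
...........
...........
...........
...........
...........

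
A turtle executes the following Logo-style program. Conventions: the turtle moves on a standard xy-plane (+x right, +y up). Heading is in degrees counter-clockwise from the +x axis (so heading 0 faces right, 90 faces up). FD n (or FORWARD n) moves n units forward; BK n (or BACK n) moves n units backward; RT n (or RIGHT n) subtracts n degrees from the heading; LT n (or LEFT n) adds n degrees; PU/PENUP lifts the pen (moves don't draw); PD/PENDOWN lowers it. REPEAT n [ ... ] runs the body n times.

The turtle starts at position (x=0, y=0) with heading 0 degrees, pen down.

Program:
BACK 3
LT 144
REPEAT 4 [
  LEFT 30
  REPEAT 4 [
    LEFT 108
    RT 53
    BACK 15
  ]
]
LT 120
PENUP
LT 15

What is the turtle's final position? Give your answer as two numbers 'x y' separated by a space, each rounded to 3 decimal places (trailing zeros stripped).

Executing turtle program step by step:
Start: pos=(0,0), heading=0, pen down
BK 3: (0,0) -> (-3,0) [heading=0, draw]
LT 144: heading 0 -> 144
REPEAT 4 [
  -- iteration 1/4 --
  LT 30: heading 144 -> 174
  REPEAT 4 [
    -- iteration 1/4 --
    LT 108: heading 174 -> 282
    RT 53: heading 282 -> 229
    BK 15: (-3,0) -> (6.841,11.321) [heading=229, draw]
    -- iteration 2/4 --
    LT 108: heading 229 -> 337
    RT 53: heading 337 -> 284
    BK 15: (6.841,11.321) -> (3.212,25.875) [heading=284, draw]
    -- iteration 3/4 --
    LT 108: heading 284 -> 32
    RT 53: heading 32 -> 339
    BK 15: (3.212,25.875) -> (-10.792,31.251) [heading=339, draw]
    -- iteration 4/4 --
    LT 108: heading 339 -> 87
    RT 53: heading 87 -> 34
    BK 15: (-10.792,31.251) -> (-23.227,22.863) [heading=34, draw]
  ]
  -- iteration 2/4 --
  LT 30: heading 34 -> 64
  REPEAT 4 [
    -- iteration 1/4 --
    LT 108: heading 64 -> 172
    RT 53: heading 172 -> 119
    BK 15: (-23.227,22.863) -> (-15.955,9.743) [heading=119, draw]
    -- iteration 2/4 --
    LT 108: heading 119 -> 227
    RT 53: heading 227 -> 174
    BK 15: (-15.955,9.743) -> (-1.037,8.175) [heading=174, draw]
    -- iteration 3/4 --
    LT 108: heading 174 -> 282
    RT 53: heading 282 -> 229
    BK 15: (-1.037,8.175) -> (8.804,19.496) [heading=229, draw]
    -- iteration 4/4 --
    LT 108: heading 229 -> 337
    RT 53: heading 337 -> 284
    BK 15: (8.804,19.496) -> (5.175,34.051) [heading=284, draw]
  ]
  -- iteration 3/4 --
  LT 30: heading 284 -> 314
  REPEAT 4 [
    -- iteration 1/4 --
    LT 108: heading 314 -> 62
    RT 53: heading 62 -> 9
    BK 15: (5.175,34.051) -> (-9.641,31.704) [heading=9, draw]
    -- iteration 2/4 --
    LT 108: heading 9 -> 117
    RT 53: heading 117 -> 64
    BK 15: (-9.641,31.704) -> (-16.216,18.222) [heading=64, draw]
    -- iteration 3/4 --
    LT 108: heading 64 -> 172
    RT 53: heading 172 -> 119
    BK 15: (-16.216,18.222) -> (-8.944,5.103) [heading=119, draw]
    -- iteration 4/4 --
    LT 108: heading 119 -> 227
    RT 53: heading 227 -> 174
    BK 15: (-8.944,5.103) -> (5.974,3.535) [heading=174, draw]
  ]
  -- iteration 4/4 --
  LT 30: heading 174 -> 204
  REPEAT 4 [
    -- iteration 1/4 --
    LT 108: heading 204 -> 312
    RT 53: heading 312 -> 259
    BK 15: (5.974,3.535) -> (8.836,18.259) [heading=259, draw]
    -- iteration 2/4 --
    LT 108: heading 259 -> 7
    RT 53: heading 7 -> 314
    BK 15: (8.836,18.259) -> (-1.584,29.049) [heading=314, draw]
    -- iteration 3/4 --
    LT 108: heading 314 -> 62
    RT 53: heading 62 -> 9
    BK 15: (-1.584,29.049) -> (-16.399,26.703) [heading=9, draw]
    -- iteration 4/4 --
    LT 108: heading 9 -> 117
    RT 53: heading 117 -> 64
    BK 15: (-16.399,26.703) -> (-22.975,13.221) [heading=64, draw]
  ]
]
LT 120: heading 64 -> 184
PU: pen up
LT 15: heading 184 -> 199
Final: pos=(-22.975,13.221), heading=199, 17 segment(s) drawn

Answer: -22.975 13.221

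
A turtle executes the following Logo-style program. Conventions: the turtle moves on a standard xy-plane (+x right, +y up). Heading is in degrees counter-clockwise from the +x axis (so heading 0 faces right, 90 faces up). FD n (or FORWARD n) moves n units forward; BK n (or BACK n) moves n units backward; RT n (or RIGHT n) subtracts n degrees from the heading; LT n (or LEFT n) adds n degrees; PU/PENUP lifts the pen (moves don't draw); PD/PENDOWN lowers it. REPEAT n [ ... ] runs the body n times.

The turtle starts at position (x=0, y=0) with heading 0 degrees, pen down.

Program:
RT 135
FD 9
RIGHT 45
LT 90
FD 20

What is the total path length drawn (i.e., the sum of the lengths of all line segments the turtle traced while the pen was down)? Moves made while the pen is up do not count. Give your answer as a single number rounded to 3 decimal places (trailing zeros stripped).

Executing turtle program step by step:
Start: pos=(0,0), heading=0, pen down
RT 135: heading 0 -> 225
FD 9: (0,0) -> (-6.364,-6.364) [heading=225, draw]
RT 45: heading 225 -> 180
LT 90: heading 180 -> 270
FD 20: (-6.364,-6.364) -> (-6.364,-26.364) [heading=270, draw]
Final: pos=(-6.364,-26.364), heading=270, 2 segment(s) drawn

Segment lengths:
  seg 1: (0,0) -> (-6.364,-6.364), length = 9
  seg 2: (-6.364,-6.364) -> (-6.364,-26.364), length = 20
Total = 29

Answer: 29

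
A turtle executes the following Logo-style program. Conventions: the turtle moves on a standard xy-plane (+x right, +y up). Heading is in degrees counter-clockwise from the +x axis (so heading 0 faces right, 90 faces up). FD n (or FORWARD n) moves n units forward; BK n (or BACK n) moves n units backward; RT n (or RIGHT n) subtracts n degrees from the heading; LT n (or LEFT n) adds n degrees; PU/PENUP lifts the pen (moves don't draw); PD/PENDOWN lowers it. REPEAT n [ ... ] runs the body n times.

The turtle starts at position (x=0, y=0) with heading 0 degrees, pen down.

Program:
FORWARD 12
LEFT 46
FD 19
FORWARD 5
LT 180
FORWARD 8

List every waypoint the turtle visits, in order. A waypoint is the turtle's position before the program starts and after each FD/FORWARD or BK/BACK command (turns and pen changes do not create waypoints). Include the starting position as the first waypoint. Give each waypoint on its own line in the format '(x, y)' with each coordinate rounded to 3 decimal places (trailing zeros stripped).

Executing turtle program step by step:
Start: pos=(0,0), heading=0, pen down
FD 12: (0,0) -> (12,0) [heading=0, draw]
LT 46: heading 0 -> 46
FD 19: (12,0) -> (25.199,13.667) [heading=46, draw]
FD 5: (25.199,13.667) -> (28.672,17.264) [heading=46, draw]
LT 180: heading 46 -> 226
FD 8: (28.672,17.264) -> (23.115,11.509) [heading=226, draw]
Final: pos=(23.115,11.509), heading=226, 4 segment(s) drawn
Waypoints (5 total):
(0, 0)
(12, 0)
(25.199, 13.667)
(28.672, 17.264)
(23.115, 11.509)

Answer: (0, 0)
(12, 0)
(25.199, 13.667)
(28.672, 17.264)
(23.115, 11.509)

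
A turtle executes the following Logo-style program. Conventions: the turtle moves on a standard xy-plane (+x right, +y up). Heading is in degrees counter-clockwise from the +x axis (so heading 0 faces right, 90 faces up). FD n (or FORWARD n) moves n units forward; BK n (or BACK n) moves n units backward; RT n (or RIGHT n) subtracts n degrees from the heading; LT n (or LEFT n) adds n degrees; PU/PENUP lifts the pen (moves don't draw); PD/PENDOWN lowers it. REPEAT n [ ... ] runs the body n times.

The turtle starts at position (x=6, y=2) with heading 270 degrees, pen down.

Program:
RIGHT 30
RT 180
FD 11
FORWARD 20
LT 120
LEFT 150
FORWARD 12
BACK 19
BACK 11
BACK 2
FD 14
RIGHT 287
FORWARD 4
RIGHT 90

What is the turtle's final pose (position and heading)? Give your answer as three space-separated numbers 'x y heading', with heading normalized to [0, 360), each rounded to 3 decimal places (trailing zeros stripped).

Answer: 19.229 34.575 313

Derivation:
Executing turtle program step by step:
Start: pos=(6,2), heading=270, pen down
RT 30: heading 270 -> 240
RT 180: heading 240 -> 60
FD 11: (6,2) -> (11.5,11.526) [heading=60, draw]
FD 20: (11.5,11.526) -> (21.5,28.847) [heading=60, draw]
LT 120: heading 60 -> 180
LT 150: heading 180 -> 330
FD 12: (21.5,28.847) -> (31.892,22.847) [heading=330, draw]
BK 19: (31.892,22.847) -> (15.438,32.347) [heading=330, draw]
BK 11: (15.438,32.347) -> (5.912,37.847) [heading=330, draw]
BK 2: (5.912,37.847) -> (4.179,38.847) [heading=330, draw]
FD 14: (4.179,38.847) -> (16.304,31.847) [heading=330, draw]
RT 287: heading 330 -> 43
FD 4: (16.304,31.847) -> (19.229,34.575) [heading=43, draw]
RT 90: heading 43 -> 313
Final: pos=(19.229,34.575), heading=313, 8 segment(s) drawn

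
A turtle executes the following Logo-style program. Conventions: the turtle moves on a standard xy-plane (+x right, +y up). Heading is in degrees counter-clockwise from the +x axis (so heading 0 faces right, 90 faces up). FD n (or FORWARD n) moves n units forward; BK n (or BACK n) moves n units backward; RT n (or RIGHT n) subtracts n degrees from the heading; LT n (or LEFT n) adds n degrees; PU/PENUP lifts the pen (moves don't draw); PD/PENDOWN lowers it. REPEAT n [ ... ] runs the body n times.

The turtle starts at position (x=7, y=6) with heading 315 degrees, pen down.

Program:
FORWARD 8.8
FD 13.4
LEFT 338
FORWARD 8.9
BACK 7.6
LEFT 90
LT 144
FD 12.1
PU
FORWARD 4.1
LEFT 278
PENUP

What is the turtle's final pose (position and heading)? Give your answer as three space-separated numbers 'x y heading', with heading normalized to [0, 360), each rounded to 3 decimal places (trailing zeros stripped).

Answer: 7.421 -7.25 85

Derivation:
Executing turtle program step by step:
Start: pos=(7,6), heading=315, pen down
FD 8.8: (7,6) -> (13.223,-0.223) [heading=315, draw]
FD 13.4: (13.223,-0.223) -> (22.698,-9.698) [heading=315, draw]
LT 338: heading 315 -> 293
FD 8.9: (22.698,-9.698) -> (26.175,-17.89) [heading=293, draw]
BK 7.6: (26.175,-17.89) -> (23.206,-10.894) [heading=293, draw]
LT 90: heading 293 -> 23
LT 144: heading 23 -> 167
FD 12.1: (23.206,-10.894) -> (11.416,-8.173) [heading=167, draw]
PU: pen up
FD 4.1: (11.416,-8.173) -> (7.421,-7.25) [heading=167, move]
LT 278: heading 167 -> 85
PU: pen up
Final: pos=(7.421,-7.25), heading=85, 5 segment(s) drawn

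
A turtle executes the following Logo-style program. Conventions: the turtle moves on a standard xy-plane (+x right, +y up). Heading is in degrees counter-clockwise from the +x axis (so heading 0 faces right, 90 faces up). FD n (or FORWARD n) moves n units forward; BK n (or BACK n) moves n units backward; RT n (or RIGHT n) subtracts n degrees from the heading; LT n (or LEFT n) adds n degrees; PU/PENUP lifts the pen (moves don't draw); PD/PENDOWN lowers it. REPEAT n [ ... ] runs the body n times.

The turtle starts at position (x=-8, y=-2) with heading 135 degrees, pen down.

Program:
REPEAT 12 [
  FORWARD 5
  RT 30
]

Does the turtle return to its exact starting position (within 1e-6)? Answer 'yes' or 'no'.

Executing turtle program step by step:
Start: pos=(-8,-2), heading=135, pen down
REPEAT 12 [
  -- iteration 1/12 --
  FD 5: (-8,-2) -> (-11.536,1.536) [heading=135, draw]
  RT 30: heading 135 -> 105
  -- iteration 2/12 --
  FD 5: (-11.536,1.536) -> (-12.83,6.365) [heading=105, draw]
  RT 30: heading 105 -> 75
  -- iteration 3/12 --
  FD 5: (-12.83,6.365) -> (-11.536,11.195) [heading=75, draw]
  RT 30: heading 75 -> 45
  -- iteration 4/12 --
  FD 5: (-11.536,11.195) -> (-8,14.73) [heading=45, draw]
  RT 30: heading 45 -> 15
  -- iteration 5/12 --
  FD 5: (-8,14.73) -> (-3.17,16.024) [heading=15, draw]
  RT 30: heading 15 -> 345
  -- iteration 6/12 --
  FD 5: (-3.17,16.024) -> (1.659,14.73) [heading=345, draw]
  RT 30: heading 345 -> 315
  -- iteration 7/12 --
  FD 5: (1.659,14.73) -> (5.195,11.195) [heading=315, draw]
  RT 30: heading 315 -> 285
  -- iteration 8/12 --
  FD 5: (5.195,11.195) -> (6.489,6.365) [heading=285, draw]
  RT 30: heading 285 -> 255
  -- iteration 9/12 --
  FD 5: (6.489,6.365) -> (5.195,1.536) [heading=255, draw]
  RT 30: heading 255 -> 225
  -- iteration 10/12 --
  FD 5: (5.195,1.536) -> (1.659,-2) [heading=225, draw]
  RT 30: heading 225 -> 195
  -- iteration 11/12 --
  FD 5: (1.659,-2) -> (-3.17,-3.294) [heading=195, draw]
  RT 30: heading 195 -> 165
  -- iteration 12/12 --
  FD 5: (-3.17,-3.294) -> (-8,-2) [heading=165, draw]
  RT 30: heading 165 -> 135
]
Final: pos=(-8,-2), heading=135, 12 segment(s) drawn

Start position: (-8, -2)
Final position: (-8, -2)
Distance = 0; < 1e-6 -> CLOSED

Answer: yes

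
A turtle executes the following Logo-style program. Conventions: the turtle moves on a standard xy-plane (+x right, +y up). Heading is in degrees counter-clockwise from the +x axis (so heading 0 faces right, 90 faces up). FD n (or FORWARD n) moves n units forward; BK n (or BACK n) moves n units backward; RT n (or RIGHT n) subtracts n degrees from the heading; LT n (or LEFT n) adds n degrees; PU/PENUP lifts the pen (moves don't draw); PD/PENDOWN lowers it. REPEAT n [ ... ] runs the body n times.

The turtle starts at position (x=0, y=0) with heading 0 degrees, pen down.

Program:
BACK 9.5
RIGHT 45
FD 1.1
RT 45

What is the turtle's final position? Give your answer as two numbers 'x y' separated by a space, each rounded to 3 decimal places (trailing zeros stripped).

Answer: -8.722 -0.778

Derivation:
Executing turtle program step by step:
Start: pos=(0,0), heading=0, pen down
BK 9.5: (0,0) -> (-9.5,0) [heading=0, draw]
RT 45: heading 0 -> 315
FD 1.1: (-9.5,0) -> (-8.722,-0.778) [heading=315, draw]
RT 45: heading 315 -> 270
Final: pos=(-8.722,-0.778), heading=270, 2 segment(s) drawn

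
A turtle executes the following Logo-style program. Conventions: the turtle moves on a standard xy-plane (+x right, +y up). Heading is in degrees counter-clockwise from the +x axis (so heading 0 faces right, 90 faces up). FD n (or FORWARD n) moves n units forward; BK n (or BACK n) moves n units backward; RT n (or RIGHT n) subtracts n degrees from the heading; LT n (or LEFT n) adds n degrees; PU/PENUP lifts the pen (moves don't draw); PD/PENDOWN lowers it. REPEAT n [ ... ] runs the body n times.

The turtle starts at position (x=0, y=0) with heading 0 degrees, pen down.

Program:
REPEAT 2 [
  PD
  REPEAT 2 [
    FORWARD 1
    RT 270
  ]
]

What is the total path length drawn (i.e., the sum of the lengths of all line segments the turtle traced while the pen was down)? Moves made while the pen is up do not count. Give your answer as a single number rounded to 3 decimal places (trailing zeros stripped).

Executing turtle program step by step:
Start: pos=(0,0), heading=0, pen down
REPEAT 2 [
  -- iteration 1/2 --
  PD: pen down
  REPEAT 2 [
    -- iteration 1/2 --
    FD 1: (0,0) -> (1,0) [heading=0, draw]
    RT 270: heading 0 -> 90
    -- iteration 2/2 --
    FD 1: (1,0) -> (1,1) [heading=90, draw]
    RT 270: heading 90 -> 180
  ]
  -- iteration 2/2 --
  PD: pen down
  REPEAT 2 [
    -- iteration 1/2 --
    FD 1: (1,1) -> (0,1) [heading=180, draw]
    RT 270: heading 180 -> 270
    -- iteration 2/2 --
    FD 1: (0,1) -> (0,0) [heading=270, draw]
    RT 270: heading 270 -> 0
  ]
]
Final: pos=(0,0), heading=0, 4 segment(s) drawn

Segment lengths:
  seg 1: (0,0) -> (1,0), length = 1
  seg 2: (1,0) -> (1,1), length = 1
  seg 3: (1,1) -> (0,1), length = 1
  seg 4: (0,1) -> (0,0), length = 1
Total = 4

Answer: 4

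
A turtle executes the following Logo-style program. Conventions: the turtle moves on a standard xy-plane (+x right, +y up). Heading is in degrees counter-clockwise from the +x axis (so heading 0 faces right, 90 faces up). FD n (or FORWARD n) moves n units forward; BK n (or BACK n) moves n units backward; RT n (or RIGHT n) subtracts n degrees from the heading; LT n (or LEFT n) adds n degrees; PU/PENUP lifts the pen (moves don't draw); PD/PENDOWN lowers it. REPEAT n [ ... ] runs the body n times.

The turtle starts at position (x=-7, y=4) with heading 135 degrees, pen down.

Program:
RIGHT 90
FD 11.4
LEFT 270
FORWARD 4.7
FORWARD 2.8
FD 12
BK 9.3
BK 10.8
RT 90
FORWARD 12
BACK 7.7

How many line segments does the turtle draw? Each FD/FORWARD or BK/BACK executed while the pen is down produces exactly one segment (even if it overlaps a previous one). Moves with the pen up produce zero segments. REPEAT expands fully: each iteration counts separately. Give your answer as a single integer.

Answer: 8

Derivation:
Executing turtle program step by step:
Start: pos=(-7,4), heading=135, pen down
RT 90: heading 135 -> 45
FD 11.4: (-7,4) -> (1.061,12.061) [heading=45, draw]
LT 270: heading 45 -> 315
FD 4.7: (1.061,12.061) -> (4.384,8.738) [heading=315, draw]
FD 2.8: (4.384,8.738) -> (6.364,6.758) [heading=315, draw]
FD 12: (6.364,6.758) -> (14.85,-1.728) [heading=315, draw]
BK 9.3: (14.85,-1.728) -> (8.274,4.849) [heading=315, draw]
BK 10.8: (8.274,4.849) -> (0.637,12.485) [heading=315, draw]
RT 90: heading 315 -> 225
FD 12: (0.637,12.485) -> (-7.849,4) [heading=225, draw]
BK 7.7: (-7.849,4) -> (-2.404,9.445) [heading=225, draw]
Final: pos=(-2.404,9.445), heading=225, 8 segment(s) drawn
Segments drawn: 8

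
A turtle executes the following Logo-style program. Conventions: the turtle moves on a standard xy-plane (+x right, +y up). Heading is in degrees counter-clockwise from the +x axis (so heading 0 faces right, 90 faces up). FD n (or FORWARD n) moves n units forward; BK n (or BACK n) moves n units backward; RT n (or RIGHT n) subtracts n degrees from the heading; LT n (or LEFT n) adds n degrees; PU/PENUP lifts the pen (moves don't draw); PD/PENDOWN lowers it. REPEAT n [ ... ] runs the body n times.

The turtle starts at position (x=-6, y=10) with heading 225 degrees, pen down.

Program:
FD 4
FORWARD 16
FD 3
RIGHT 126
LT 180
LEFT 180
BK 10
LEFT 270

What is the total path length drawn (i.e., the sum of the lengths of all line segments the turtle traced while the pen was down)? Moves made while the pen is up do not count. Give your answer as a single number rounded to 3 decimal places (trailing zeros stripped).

Answer: 33

Derivation:
Executing turtle program step by step:
Start: pos=(-6,10), heading=225, pen down
FD 4: (-6,10) -> (-8.828,7.172) [heading=225, draw]
FD 16: (-8.828,7.172) -> (-20.142,-4.142) [heading=225, draw]
FD 3: (-20.142,-4.142) -> (-22.263,-6.263) [heading=225, draw]
RT 126: heading 225 -> 99
LT 180: heading 99 -> 279
LT 180: heading 279 -> 99
BK 10: (-22.263,-6.263) -> (-20.699,-16.14) [heading=99, draw]
LT 270: heading 99 -> 9
Final: pos=(-20.699,-16.14), heading=9, 4 segment(s) drawn

Segment lengths:
  seg 1: (-6,10) -> (-8.828,7.172), length = 4
  seg 2: (-8.828,7.172) -> (-20.142,-4.142), length = 16
  seg 3: (-20.142,-4.142) -> (-22.263,-6.263), length = 3
  seg 4: (-22.263,-6.263) -> (-20.699,-16.14), length = 10
Total = 33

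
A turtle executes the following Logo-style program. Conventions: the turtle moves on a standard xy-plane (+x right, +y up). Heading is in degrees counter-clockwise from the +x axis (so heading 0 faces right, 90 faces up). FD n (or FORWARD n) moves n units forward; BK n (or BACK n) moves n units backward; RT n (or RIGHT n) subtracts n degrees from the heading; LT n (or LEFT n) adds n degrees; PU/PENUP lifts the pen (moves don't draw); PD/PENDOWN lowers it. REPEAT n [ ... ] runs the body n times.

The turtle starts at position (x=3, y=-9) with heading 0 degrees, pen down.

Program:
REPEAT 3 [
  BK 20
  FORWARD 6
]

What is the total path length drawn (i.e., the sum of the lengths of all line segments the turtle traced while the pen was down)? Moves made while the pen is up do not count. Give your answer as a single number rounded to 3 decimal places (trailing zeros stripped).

Executing turtle program step by step:
Start: pos=(3,-9), heading=0, pen down
REPEAT 3 [
  -- iteration 1/3 --
  BK 20: (3,-9) -> (-17,-9) [heading=0, draw]
  FD 6: (-17,-9) -> (-11,-9) [heading=0, draw]
  -- iteration 2/3 --
  BK 20: (-11,-9) -> (-31,-9) [heading=0, draw]
  FD 6: (-31,-9) -> (-25,-9) [heading=0, draw]
  -- iteration 3/3 --
  BK 20: (-25,-9) -> (-45,-9) [heading=0, draw]
  FD 6: (-45,-9) -> (-39,-9) [heading=0, draw]
]
Final: pos=(-39,-9), heading=0, 6 segment(s) drawn

Segment lengths:
  seg 1: (3,-9) -> (-17,-9), length = 20
  seg 2: (-17,-9) -> (-11,-9), length = 6
  seg 3: (-11,-9) -> (-31,-9), length = 20
  seg 4: (-31,-9) -> (-25,-9), length = 6
  seg 5: (-25,-9) -> (-45,-9), length = 20
  seg 6: (-45,-9) -> (-39,-9), length = 6
Total = 78

Answer: 78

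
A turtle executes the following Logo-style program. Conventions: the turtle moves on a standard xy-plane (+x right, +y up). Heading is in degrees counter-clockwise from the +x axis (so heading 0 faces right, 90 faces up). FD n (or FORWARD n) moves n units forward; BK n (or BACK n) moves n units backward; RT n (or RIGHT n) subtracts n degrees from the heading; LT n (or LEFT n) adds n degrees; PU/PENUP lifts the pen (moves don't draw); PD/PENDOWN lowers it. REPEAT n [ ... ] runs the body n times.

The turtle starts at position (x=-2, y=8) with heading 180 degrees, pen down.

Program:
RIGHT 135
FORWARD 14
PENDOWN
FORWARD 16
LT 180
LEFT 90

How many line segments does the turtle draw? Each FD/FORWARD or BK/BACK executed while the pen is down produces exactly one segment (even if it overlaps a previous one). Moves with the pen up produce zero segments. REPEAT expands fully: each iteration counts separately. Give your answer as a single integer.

Executing turtle program step by step:
Start: pos=(-2,8), heading=180, pen down
RT 135: heading 180 -> 45
FD 14: (-2,8) -> (7.899,17.899) [heading=45, draw]
PD: pen down
FD 16: (7.899,17.899) -> (19.213,29.213) [heading=45, draw]
LT 180: heading 45 -> 225
LT 90: heading 225 -> 315
Final: pos=(19.213,29.213), heading=315, 2 segment(s) drawn
Segments drawn: 2

Answer: 2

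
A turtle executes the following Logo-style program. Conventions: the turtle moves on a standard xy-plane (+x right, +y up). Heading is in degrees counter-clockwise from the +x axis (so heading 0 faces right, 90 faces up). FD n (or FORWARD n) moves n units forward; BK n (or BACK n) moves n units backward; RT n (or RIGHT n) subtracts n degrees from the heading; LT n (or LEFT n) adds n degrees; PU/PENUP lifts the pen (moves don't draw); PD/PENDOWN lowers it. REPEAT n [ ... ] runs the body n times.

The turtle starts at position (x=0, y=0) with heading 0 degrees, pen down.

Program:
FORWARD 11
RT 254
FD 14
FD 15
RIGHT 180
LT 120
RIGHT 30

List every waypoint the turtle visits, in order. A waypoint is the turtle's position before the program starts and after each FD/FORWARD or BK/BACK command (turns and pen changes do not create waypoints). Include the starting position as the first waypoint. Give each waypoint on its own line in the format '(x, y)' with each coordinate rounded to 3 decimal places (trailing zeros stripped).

Executing turtle program step by step:
Start: pos=(0,0), heading=0, pen down
FD 11: (0,0) -> (11,0) [heading=0, draw]
RT 254: heading 0 -> 106
FD 14: (11,0) -> (7.141,13.458) [heading=106, draw]
FD 15: (7.141,13.458) -> (3.007,27.877) [heading=106, draw]
RT 180: heading 106 -> 286
LT 120: heading 286 -> 46
RT 30: heading 46 -> 16
Final: pos=(3.007,27.877), heading=16, 3 segment(s) drawn
Waypoints (4 total):
(0, 0)
(11, 0)
(7.141, 13.458)
(3.007, 27.877)

Answer: (0, 0)
(11, 0)
(7.141, 13.458)
(3.007, 27.877)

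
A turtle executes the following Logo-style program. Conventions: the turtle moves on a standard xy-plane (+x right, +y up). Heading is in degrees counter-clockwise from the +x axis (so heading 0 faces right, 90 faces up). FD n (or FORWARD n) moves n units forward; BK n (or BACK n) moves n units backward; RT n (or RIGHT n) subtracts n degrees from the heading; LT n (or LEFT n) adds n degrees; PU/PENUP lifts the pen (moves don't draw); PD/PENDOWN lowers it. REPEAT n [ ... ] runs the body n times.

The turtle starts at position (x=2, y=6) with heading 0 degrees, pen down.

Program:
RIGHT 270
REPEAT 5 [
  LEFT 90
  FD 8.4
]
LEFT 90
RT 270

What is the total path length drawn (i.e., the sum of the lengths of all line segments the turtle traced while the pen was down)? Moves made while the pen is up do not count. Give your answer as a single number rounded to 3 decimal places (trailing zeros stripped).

Executing turtle program step by step:
Start: pos=(2,6), heading=0, pen down
RT 270: heading 0 -> 90
REPEAT 5 [
  -- iteration 1/5 --
  LT 90: heading 90 -> 180
  FD 8.4: (2,6) -> (-6.4,6) [heading=180, draw]
  -- iteration 2/5 --
  LT 90: heading 180 -> 270
  FD 8.4: (-6.4,6) -> (-6.4,-2.4) [heading=270, draw]
  -- iteration 3/5 --
  LT 90: heading 270 -> 0
  FD 8.4: (-6.4,-2.4) -> (2,-2.4) [heading=0, draw]
  -- iteration 4/5 --
  LT 90: heading 0 -> 90
  FD 8.4: (2,-2.4) -> (2,6) [heading=90, draw]
  -- iteration 5/5 --
  LT 90: heading 90 -> 180
  FD 8.4: (2,6) -> (-6.4,6) [heading=180, draw]
]
LT 90: heading 180 -> 270
RT 270: heading 270 -> 0
Final: pos=(-6.4,6), heading=0, 5 segment(s) drawn

Segment lengths:
  seg 1: (2,6) -> (-6.4,6), length = 8.4
  seg 2: (-6.4,6) -> (-6.4,-2.4), length = 8.4
  seg 3: (-6.4,-2.4) -> (2,-2.4), length = 8.4
  seg 4: (2,-2.4) -> (2,6), length = 8.4
  seg 5: (2,6) -> (-6.4,6), length = 8.4
Total = 42

Answer: 42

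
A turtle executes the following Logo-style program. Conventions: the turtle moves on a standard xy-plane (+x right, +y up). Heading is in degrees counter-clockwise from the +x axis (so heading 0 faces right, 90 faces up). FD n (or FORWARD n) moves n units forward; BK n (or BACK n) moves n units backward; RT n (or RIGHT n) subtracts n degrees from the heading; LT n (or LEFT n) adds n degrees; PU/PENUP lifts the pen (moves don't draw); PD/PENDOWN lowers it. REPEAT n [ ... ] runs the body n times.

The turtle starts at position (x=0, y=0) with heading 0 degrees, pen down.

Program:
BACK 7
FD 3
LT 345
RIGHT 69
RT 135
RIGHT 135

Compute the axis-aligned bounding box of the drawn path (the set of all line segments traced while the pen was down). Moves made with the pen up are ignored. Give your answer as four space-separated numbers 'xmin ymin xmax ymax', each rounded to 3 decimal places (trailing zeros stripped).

Answer: -7 0 0 0

Derivation:
Executing turtle program step by step:
Start: pos=(0,0), heading=0, pen down
BK 7: (0,0) -> (-7,0) [heading=0, draw]
FD 3: (-7,0) -> (-4,0) [heading=0, draw]
LT 345: heading 0 -> 345
RT 69: heading 345 -> 276
RT 135: heading 276 -> 141
RT 135: heading 141 -> 6
Final: pos=(-4,0), heading=6, 2 segment(s) drawn

Segment endpoints: x in {-7, -4, 0}, y in {0}
xmin=-7, ymin=0, xmax=0, ymax=0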